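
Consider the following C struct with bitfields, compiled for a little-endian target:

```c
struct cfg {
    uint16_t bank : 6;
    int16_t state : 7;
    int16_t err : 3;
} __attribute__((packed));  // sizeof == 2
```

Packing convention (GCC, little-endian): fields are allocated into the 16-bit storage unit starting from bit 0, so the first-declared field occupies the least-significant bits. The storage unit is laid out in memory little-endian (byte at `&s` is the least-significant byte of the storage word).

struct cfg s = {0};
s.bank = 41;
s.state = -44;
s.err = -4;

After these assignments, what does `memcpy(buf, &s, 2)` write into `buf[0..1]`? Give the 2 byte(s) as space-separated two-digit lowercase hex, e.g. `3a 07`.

29 95

[0+:6] bank=41 & 0x3f = 0x29; word=0x0029
[6+:7] state=-44 & 0x7f = 0x54; word=0x1529
[13+:3] err=-4 & 0x7 = 0x4; word=0x9529
word = 0x9529 → little-endian bytes:
  [0]=0x29  [1]=0x95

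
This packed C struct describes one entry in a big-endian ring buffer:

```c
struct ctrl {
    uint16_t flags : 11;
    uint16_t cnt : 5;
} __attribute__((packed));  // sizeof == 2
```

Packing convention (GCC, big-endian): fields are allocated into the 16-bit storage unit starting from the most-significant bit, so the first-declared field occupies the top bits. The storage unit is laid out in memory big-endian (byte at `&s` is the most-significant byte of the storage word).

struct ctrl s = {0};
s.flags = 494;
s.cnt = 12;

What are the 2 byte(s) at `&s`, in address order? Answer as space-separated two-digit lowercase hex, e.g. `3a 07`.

3d cc

[5+:11] flags=494 & 0x7ff = 0x1ee; word=0x3dc0
[0+:5] cnt=12 & 0x1f = 0xc; word=0x3dcc
word = 0x3dcc → big-endian bytes:
  [0]=0x3d  [1]=0xcc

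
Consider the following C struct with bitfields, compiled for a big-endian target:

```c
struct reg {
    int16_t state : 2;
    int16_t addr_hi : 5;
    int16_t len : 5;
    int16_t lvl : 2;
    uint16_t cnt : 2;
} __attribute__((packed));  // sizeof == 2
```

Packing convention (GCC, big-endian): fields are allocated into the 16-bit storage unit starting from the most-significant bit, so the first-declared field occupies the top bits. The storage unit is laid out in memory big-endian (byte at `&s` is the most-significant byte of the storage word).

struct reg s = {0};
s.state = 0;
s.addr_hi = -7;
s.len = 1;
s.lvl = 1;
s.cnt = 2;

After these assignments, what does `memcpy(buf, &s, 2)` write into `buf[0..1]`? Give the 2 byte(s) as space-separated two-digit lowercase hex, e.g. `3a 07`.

32 16

state (2b) val=0 bits=0x0 at bit 14: 0x0000
addr_hi (5b) val=-7 bits=0x19 at bit 9: 0x3200
len (5b) val=1 bits=0x1 at bit 4: 0x3210
lvl (2b) val=1 bits=0x1 at bit 2: 0x3214
cnt (2b) val=2 bits=0x2 at bit 0: 0x3216
word = 0x3216 → big-endian bytes:
  [0]=0x32  [1]=0x16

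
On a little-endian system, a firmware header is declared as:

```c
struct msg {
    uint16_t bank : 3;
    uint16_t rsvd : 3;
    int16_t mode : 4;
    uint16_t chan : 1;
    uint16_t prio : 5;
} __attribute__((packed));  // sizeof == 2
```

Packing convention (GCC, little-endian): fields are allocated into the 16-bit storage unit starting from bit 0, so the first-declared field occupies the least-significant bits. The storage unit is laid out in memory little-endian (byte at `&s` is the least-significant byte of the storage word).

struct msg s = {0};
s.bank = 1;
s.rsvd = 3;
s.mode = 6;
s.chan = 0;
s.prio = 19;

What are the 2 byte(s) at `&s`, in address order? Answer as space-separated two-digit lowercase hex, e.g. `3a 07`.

bank (3b) val=1 bits=0x1 at bit 0: 0x0001
rsvd (3b) val=3 bits=0x3 at bit 3: 0x0019
mode (4b) val=6 bits=0x6 at bit 6: 0x0199
chan (1b) val=0 bits=0x0 at bit 10: 0x0199
prio (5b) val=19 bits=0x13 at bit 11: 0x9999
word = 0x9999 → little-endian bytes:
  [0]=0x99  [1]=0x99

99 99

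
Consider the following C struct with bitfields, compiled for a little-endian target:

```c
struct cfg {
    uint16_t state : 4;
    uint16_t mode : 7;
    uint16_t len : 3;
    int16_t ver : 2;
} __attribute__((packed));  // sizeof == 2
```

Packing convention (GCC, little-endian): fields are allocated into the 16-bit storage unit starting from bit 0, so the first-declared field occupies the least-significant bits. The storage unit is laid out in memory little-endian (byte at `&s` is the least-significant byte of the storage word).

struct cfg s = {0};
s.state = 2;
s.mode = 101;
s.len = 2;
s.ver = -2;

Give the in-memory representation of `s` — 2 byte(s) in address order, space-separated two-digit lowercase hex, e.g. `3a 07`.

52 96

state (4b) val=2 bits=0x2 at bit 0: 0x0002
mode (7b) val=101 bits=0x65 at bit 4: 0x0652
len (3b) val=2 bits=0x2 at bit 11: 0x1652
ver (2b) val=-2 bits=0x2 at bit 14: 0x9652
word = 0x9652 → little-endian bytes:
  [0]=0x52  [1]=0x96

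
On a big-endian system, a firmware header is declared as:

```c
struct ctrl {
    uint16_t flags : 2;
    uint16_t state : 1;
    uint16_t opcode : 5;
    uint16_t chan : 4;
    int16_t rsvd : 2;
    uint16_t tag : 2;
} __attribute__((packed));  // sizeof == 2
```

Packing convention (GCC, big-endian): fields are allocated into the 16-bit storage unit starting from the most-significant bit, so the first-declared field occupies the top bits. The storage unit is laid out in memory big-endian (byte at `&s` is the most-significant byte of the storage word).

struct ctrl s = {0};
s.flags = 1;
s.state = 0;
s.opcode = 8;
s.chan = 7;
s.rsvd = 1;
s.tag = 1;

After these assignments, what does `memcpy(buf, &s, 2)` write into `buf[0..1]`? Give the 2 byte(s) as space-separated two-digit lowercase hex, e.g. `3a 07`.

48 75

[14+:2] flags=1 & 0x3 = 0x1; word=0x4000
[13+:1] state=0 & 0x1 = 0x0; word=0x4000
[8+:5] opcode=8 & 0x1f = 0x8; word=0x4800
[4+:4] chan=7 & 0xf = 0x7; word=0x4870
[2+:2] rsvd=1 & 0x3 = 0x1; word=0x4874
[0+:2] tag=1 & 0x3 = 0x1; word=0x4875
word = 0x4875 → big-endian bytes:
  [0]=0x48  [1]=0x75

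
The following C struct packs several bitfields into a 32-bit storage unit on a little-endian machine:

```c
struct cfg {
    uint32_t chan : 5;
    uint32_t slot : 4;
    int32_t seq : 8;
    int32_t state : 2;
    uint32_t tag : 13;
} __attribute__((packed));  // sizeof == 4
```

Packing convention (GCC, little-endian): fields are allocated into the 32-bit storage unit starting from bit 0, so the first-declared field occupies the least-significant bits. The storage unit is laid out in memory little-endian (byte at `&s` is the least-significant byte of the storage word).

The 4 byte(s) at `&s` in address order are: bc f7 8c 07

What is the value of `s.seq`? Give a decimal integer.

[0]=0xbc [1]=0xf7 [2]=0x8c [3]=0x07 (little-endian) → word 0x078cf7bc
chan [0+:5] = (word>>0) & 0x1f = 28
slot [5+:4] = (word>>5) & 0xf = 13
seq [9+:8] = (word>>9) & 0xff = 123  ←
state [17+:2] = (word>>17) & 0x3 = 2
tag [19+:13] = (word>>19) & 0x1fff = 241
seq signed 8b, MSB=0: value = 123

123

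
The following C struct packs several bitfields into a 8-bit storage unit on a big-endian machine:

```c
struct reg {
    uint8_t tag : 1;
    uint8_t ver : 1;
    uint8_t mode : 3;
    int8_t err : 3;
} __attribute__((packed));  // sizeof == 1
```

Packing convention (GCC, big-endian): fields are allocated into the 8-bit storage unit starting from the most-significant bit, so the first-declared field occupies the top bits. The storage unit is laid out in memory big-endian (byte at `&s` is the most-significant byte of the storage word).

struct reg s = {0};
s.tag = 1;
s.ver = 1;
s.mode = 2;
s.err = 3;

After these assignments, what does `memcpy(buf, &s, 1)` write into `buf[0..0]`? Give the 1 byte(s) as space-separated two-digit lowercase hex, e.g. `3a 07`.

d3

[7+:1] tag=1 & 0x1 = 0x1; word=0x80
[6+:1] ver=1 & 0x1 = 0x1; word=0xc0
[3+:3] mode=2 & 0x7 = 0x2; word=0xd0
[0+:3] err=3 & 0x7 = 0x3; word=0xd3
word = 0xd3 → big-endian bytes:
  [0]=0xd3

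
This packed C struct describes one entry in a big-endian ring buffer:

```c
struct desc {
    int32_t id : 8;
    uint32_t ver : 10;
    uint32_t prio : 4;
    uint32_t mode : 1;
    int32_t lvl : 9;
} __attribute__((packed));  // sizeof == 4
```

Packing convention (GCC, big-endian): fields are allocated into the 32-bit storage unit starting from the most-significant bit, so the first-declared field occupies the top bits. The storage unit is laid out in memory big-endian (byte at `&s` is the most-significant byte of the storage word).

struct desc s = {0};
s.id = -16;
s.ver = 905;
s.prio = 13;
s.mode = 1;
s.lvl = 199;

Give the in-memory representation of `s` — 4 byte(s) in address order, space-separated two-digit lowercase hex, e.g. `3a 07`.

f0 e2 76 c7

id (8b) val=-16 bits=0xf0 at bit 24: 0xf0000000
ver (10b) val=905 bits=0x389 at bit 14: 0xf0e24000
prio (4b) val=13 bits=0xd at bit 10: 0xf0e27400
mode (1b) val=1 bits=0x1 at bit 9: 0xf0e27600
lvl (9b) val=199 bits=0xc7 at bit 0: 0xf0e276c7
word = 0xf0e276c7 → big-endian bytes:
  [0]=0xf0  [1]=0xe2  [2]=0x76  [3]=0xc7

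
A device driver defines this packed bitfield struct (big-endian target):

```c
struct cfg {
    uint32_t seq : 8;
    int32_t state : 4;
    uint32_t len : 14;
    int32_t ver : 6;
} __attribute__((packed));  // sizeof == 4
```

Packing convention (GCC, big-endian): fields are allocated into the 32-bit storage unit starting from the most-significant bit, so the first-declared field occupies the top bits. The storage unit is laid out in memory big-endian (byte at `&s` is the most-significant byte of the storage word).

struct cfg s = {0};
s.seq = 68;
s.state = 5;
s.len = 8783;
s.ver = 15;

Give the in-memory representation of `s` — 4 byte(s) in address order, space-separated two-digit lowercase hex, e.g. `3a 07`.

seq:8 = 68 → 0x44 << 24 → word 0x44000000
state:4 = 5 → 0x5 << 20 → word 0x44500000
len:14 = 8783 → 0x224f << 6 → word 0x445893c0
ver:6 = 15 → 0xf << 0 → word 0x445893cf
word = 0x445893cf → big-endian bytes:
  [0]=0x44  [1]=0x58  [2]=0x93  [3]=0xcf

44 58 93 cf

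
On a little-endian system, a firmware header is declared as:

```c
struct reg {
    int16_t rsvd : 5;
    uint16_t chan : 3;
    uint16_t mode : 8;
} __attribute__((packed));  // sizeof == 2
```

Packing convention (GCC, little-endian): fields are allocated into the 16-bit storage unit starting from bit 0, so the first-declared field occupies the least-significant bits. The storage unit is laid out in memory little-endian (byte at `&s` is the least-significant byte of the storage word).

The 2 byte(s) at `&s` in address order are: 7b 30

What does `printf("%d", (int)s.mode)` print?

[0]=0x7b [1]=0x30 (little-endian) → word 0x307b
rsvd [0+:5] = (word>>0) & 0x1f = 27
chan [5+:3] = (word>>5) & 0x7 = 3
mode [8+:8] = (word>>8) & 0xff = 48  ←

48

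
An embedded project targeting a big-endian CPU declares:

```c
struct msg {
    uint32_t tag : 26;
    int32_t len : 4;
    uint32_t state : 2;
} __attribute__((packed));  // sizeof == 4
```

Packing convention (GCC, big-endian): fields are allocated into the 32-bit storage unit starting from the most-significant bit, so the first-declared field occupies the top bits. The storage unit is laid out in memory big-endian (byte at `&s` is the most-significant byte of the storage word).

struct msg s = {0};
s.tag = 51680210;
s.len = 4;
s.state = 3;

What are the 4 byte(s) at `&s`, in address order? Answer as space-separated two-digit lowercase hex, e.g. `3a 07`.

c5 24 f4 93

tag (26b) val=51680210 bits=0x31493d2 at bit 6: 0xc524f480
len (4b) val=4 bits=0x4 at bit 2: 0xc524f490
state (2b) val=3 bits=0x3 at bit 0: 0xc524f493
word = 0xc524f493 → big-endian bytes:
  [0]=0xc5  [1]=0x24  [2]=0xf4  [3]=0x93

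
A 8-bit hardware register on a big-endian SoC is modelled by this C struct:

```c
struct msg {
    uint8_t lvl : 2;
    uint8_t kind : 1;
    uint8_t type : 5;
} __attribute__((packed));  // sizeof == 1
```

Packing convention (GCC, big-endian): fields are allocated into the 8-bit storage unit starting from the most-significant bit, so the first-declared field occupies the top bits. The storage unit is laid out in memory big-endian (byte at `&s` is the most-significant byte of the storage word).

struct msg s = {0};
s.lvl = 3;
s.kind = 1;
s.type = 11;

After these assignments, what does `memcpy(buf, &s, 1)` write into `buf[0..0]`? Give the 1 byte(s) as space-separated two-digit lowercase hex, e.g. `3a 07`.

eb

[6+:2] lvl=3 & 0x3 = 0x3; word=0xc0
[5+:1] kind=1 & 0x1 = 0x1; word=0xe0
[0+:5] type=11 & 0x1f = 0xb; word=0xeb
word = 0xeb → big-endian bytes:
  [0]=0xeb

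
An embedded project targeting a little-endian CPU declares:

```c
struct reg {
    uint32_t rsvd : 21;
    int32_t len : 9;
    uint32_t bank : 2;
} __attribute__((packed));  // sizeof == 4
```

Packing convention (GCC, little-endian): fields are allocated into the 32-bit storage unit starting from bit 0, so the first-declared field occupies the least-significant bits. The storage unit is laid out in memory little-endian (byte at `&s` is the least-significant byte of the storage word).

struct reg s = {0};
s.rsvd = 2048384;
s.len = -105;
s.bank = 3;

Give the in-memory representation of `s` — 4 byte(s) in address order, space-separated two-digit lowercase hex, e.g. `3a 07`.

[0+:21] rsvd=2048384 & 0x1fffff = 0x1f4180; word=0x001f4180
[21+:9] len=-105 & 0x1ff = 0x197; word=0x32ff4180
[30+:2] bank=3 & 0x3 = 0x3; word=0xf2ff4180
word = 0xf2ff4180 → little-endian bytes:
  [0]=0x80  [1]=0x41  [2]=0xff  [3]=0xf2

80 41 ff f2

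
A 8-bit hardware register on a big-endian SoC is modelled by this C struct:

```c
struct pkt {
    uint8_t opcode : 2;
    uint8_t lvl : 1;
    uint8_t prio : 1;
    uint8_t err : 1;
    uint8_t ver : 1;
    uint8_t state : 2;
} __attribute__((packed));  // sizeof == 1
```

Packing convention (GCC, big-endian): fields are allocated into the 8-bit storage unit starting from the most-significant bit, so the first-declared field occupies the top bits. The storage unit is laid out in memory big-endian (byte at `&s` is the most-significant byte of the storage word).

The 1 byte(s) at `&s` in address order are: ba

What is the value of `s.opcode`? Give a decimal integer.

[0]=0xba (big-endian) → word 0xba
opcode [6+:2] = (word>>6) & 0x3 = 2  ←
lvl [5+:1] = (word>>5) & 0x1 = 1
prio [4+:1] = (word>>4) & 0x1 = 1
err [3+:1] = (word>>3) & 0x1 = 1
ver [2+:1] = (word>>2) & 0x1 = 0
state [0+:2] = (word>>0) & 0x3 = 2

2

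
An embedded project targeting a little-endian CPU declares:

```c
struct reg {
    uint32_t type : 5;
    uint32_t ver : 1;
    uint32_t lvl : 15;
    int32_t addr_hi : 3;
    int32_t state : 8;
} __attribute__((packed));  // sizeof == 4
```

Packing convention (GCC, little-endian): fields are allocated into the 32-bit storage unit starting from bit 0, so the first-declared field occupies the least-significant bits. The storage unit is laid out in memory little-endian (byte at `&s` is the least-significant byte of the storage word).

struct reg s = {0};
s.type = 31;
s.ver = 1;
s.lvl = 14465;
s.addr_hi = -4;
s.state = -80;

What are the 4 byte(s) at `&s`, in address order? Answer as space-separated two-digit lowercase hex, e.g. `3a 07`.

7f 20 8e b0

type:5 = 31 → 0x1f << 0 → word 0x0000001f
ver:1 = 1 → 0x1 << 5 → word 0x0000003f
lvl:15 = 14465 → 0x3881 << 6 → word 0x000e207f
addr_hi:3 = -4 → 0x4 << 21 → word 0x008e207f
state:8 = -80 → 0xb0 << 24 → word 0xb08e207f
word = 0xb08e207f → little-endian bytes:
  [0]=0x7f  [1]=0x20  [2]=0x8e  [3]=0xb0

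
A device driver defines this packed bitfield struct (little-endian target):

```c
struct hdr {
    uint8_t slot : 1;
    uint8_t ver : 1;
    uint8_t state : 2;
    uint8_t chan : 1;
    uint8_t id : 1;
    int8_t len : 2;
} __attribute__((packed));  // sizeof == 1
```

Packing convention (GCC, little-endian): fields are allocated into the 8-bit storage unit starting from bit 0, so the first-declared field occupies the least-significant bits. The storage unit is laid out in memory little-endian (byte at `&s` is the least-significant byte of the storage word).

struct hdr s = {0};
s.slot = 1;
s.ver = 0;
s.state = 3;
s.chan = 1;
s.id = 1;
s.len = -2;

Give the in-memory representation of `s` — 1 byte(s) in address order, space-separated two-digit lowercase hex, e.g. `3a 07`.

slot (1b) val=1 bits=0x1 at bit 0: 0x01
ver (1b) val=0 bits=0x0 at bit 1: 0x01
state (2b) val=3 bits=0x3 at bit 2: 0x0d
chan (1b) val=1 bits=0x1 at bit 4: 0x1d
id (1b) val=1 bits=0x1 at bit 5: 0x3d
len (2b) val=-2 bits=0x2 at bit 6: 0xbd
word = 0xbd → little-endian bytes:
  [0]=0xbd

bd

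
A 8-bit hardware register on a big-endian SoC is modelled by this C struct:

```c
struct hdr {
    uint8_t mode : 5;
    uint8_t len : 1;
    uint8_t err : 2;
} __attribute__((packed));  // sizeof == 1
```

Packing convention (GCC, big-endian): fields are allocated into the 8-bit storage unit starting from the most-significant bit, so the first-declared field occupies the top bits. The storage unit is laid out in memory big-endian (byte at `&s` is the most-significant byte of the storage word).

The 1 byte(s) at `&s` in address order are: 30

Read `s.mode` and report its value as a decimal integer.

[0]=0x30 (big-endian) → word 0x30
mode [3+:5] = (word>>3) & 0x1f = 6  ←
len [2+:1] = (word>>2) & 0x1 = 0
err [0+:2] = (word>>0) & 0x3 = 0

6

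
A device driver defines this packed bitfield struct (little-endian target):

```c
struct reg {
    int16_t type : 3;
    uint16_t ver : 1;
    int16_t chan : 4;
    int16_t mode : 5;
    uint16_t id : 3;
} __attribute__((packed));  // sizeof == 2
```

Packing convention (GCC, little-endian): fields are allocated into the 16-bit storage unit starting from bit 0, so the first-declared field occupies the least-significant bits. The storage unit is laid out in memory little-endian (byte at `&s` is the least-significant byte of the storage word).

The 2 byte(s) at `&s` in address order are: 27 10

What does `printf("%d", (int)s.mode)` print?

[0]=0x27 [1]=0x10 (little-endian) → word 0x1027
type:3 @ bit 0 → (0x1027>>0)&0x7 = 0x7
ver:1 @ bit 3 → (0x1027>>3)&0x1 = 0x0
chan:4 @ bit 4 → (0x1027>>4)&0xf = 0x2
mode:5 @ bit 8 → (0x1027>>8)&0x1f = 0x10  ←
id:3 @ bit 13 → (0x1027>>13)&0x7 = 0x0
mode signed 5b, MSB=1: 16 - 32 = -16

-16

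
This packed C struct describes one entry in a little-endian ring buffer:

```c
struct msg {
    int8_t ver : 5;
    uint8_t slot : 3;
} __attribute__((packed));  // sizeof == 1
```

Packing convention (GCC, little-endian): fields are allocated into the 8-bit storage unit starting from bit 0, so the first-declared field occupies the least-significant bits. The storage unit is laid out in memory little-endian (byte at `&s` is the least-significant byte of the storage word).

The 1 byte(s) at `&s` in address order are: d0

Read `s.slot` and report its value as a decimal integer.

6

[0]=0xd0 (little-endian) → word 0xd0
ver:5 @ bit 0 → (0xd0>>0)&0x1f = 0x10
slot:3 @ bit 5 → (0xd0>>5)&0x7 = 0x6  ←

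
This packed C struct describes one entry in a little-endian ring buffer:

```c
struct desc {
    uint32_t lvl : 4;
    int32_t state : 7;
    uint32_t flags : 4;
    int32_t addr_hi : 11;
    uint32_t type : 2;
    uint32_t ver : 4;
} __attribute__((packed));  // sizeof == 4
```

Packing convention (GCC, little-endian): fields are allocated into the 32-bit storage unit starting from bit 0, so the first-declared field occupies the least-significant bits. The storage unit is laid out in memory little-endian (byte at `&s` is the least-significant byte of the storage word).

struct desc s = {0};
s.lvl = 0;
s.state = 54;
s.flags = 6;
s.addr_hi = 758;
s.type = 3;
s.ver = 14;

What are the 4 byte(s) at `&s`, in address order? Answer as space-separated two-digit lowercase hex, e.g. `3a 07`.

lvl:4 = 0 → 0x0 << 0 → word 0x00000000
state:7 = 54 → 0x36 << 4 → word 0x00000360
flags:4 = 6 → 0x6 << 11 → word 0x00003360
addr_hi:11 = 758 → 0x2f6 << 15 → word 0x017b3360
type:2 = 3 → 0x3 << 26 → word 0x0d7b3360
ver:4 = 14 → 0xe << 28 → word 0xed7b3360
word = 0xed7b3360 → little-endian bytes:
  [0]=0x60  [1]=0x33  [2]=0x7b  [3]=0xed

60 33 7b ed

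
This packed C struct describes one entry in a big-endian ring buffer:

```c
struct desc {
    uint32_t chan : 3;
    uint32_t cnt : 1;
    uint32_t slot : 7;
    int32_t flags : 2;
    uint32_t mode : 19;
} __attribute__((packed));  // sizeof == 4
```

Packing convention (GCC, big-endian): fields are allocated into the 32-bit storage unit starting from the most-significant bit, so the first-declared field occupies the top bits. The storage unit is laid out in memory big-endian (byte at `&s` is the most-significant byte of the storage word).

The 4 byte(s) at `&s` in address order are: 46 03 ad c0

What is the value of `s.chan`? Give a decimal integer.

[0]=0x46 [1]=0x03 [2]=0xad [3]=0xc0 (big-endian) → word 0x4603adc0
chan [29+:3] = (word>>29) & 0x7 = 2  ←
cnt [28+:1] = (word>>28) & 0x1 = 0
slot [21+:7] = (word>>21) & 0x7f = 48
flags [19+:2] = (word>>19) & 0x3 = 0
mode [0+:19] = (word>>0) & 0x7ffff = 241088

2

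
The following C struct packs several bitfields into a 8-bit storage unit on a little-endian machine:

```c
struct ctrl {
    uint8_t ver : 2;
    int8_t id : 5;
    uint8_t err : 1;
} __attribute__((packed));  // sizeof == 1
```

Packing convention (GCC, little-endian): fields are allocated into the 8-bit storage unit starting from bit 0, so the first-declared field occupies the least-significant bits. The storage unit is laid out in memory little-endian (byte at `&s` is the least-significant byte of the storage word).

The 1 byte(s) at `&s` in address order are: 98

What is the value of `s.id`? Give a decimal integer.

[0]=0x98 (little-endian) → word 0x98
ver [0+:2] = (word>>0) & 0x3 = 0
id [2+:5] = (word>>2) & 0x1f = 6  ←
err [7+:1] = (word>>7) & 0x1 = 1
id signed 5b, MSB=0: value = 6

6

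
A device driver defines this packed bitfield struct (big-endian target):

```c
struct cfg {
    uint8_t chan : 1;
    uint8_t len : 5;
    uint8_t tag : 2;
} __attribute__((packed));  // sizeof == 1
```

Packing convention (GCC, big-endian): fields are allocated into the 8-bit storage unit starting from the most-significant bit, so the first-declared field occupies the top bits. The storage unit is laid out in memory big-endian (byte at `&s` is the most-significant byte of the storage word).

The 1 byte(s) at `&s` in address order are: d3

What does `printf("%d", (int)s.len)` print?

20

[0]=0xd3 (big-endian) → word 0xd3
chan [7+:1] = (word>>7) & 0x1 = 1
len [2+:5] = (word>>2) & 0x1f = 20  ←
tag [0+:2] = (word>>0) & 0x3 = 3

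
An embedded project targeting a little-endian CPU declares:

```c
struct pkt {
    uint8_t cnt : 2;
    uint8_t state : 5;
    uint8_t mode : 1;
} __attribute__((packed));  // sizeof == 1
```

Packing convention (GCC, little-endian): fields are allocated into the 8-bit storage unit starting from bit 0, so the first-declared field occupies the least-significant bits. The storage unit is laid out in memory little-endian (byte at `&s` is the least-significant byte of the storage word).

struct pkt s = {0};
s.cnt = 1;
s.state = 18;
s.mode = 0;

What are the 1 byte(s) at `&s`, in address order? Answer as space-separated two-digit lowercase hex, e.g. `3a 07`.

cnt (2b) val=1 bits=0x1 at bit 0: 0x01
state (5b) val=18 bits=0x12 at bit 2: 0x49
mode (1b) val=0 bits=0x0 at bit 7: 0x49
word = 0x49 → little-endian bytes:
  [0]=0x49

49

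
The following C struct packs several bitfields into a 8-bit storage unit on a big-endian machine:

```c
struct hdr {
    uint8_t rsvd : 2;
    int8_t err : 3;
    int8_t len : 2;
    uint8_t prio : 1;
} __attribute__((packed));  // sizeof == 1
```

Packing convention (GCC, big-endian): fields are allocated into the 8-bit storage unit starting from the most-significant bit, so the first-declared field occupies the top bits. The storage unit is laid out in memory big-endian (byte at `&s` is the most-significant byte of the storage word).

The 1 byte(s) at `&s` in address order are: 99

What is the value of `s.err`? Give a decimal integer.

[0]=0x99 (big-endian) → word 0x99
rsvd:2 @ bit 6 → (0x99>>6)&0x3 = 0x2
err:3 @ bit 3 → (0x99>>3)&0x7 = 0x3  ←
len:2 @ bit 1 → (0x99>>1)&0x3 = 0x0
prio:1 @ bit 0 → (0x99>>0)&0x1 = 0x1
err signed 3b, MSB=0: value = 3

3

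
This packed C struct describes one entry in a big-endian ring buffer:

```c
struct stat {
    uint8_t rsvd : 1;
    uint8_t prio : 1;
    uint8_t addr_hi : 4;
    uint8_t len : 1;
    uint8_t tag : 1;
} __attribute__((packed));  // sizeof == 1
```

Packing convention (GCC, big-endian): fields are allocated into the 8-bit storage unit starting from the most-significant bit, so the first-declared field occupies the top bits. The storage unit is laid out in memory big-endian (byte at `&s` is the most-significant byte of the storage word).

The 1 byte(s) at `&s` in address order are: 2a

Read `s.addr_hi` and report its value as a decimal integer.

10

[0]=0x2a (big-endian) → word 0x2a
rsvd:1 @ bit 7 → (0x2a>>7)&0x1 = 0x0
prio:1 @ bit 6 → (0x2a>>6)&0x1 = 0x0
addr_hi:4 @ bit 2 → (0x2a>>2)&0xf = 0xa  ←
len:1 @ bit 1 → (0x2a>>1)&0x1 = 0x1
tag:1 @ bit 0 → (0x2a>>0)&0x1 = 0x0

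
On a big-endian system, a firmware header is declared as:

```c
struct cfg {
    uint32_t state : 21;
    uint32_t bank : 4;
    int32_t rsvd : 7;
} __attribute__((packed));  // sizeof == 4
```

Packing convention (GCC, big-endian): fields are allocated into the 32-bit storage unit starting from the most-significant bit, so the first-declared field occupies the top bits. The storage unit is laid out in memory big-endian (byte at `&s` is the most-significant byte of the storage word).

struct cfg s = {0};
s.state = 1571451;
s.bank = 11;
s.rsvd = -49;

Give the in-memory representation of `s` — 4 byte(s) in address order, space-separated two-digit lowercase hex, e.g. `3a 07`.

bf d3 dd cf

[11+:21] state=1571451 & 0x1fffff = 0x17fa7b; word=0xbfd3d800
[7+:4] bank=11 & 0xf = 0xb; word=0xbfd3dd80
[0+:7] rsvd=-49 & 0x7f = 0x4f; word=0xbfd3ddcf
word = 0xbfd3ddcf → big-endian bytes:
  [0]=0xbf  [1]=0xd3  [2]=0xdd  [3]=0xcf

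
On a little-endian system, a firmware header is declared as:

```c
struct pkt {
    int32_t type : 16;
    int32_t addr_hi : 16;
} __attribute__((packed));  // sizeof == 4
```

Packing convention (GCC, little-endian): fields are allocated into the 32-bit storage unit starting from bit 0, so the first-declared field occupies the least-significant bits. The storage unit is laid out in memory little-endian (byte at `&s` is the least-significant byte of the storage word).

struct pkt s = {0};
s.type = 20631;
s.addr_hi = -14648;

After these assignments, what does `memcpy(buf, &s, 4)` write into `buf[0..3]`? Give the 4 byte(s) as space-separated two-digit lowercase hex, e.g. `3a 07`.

97 50 c8 c6

type:16 = 20631 → 0x5097 << 0 → word 0x00005097
addr_hi:16 = -14648 → 0xc6c8 << 16 → word 0xc6c85097
word = 0xc6c85097 → little-endian bytes:
  [0]=0x97  [1]=0x50  [2]=0xc8  [3]=0xc6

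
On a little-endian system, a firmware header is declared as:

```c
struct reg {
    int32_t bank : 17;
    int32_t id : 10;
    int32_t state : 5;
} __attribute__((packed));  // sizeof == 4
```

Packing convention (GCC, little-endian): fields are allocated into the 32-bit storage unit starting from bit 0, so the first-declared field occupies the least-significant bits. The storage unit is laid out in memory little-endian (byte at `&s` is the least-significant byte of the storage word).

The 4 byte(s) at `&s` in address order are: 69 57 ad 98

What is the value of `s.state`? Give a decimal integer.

-13

[0]=0x69 [1]=0x57 [2]=0xad [3]=0x98 (little-endian) → word 0x98ad5769
bank [0+:17] = (word>>0) & 0x1ffff = 87913
id [17+:10] = (word>>17) & 0x3ff = 86
state [27+:5] = (word>>27) & 0x1f = 19  ←
state signed 5b, MSB=1: 19 - 32 = -13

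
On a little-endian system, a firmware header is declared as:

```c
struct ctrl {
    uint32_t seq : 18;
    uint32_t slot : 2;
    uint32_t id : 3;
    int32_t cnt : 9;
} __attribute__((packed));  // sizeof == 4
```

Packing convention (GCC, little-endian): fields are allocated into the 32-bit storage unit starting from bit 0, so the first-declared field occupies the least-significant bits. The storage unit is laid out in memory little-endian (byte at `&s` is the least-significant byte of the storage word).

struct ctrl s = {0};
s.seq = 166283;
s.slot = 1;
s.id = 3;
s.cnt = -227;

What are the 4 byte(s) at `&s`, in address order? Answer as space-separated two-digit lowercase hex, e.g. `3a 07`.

seq:18 = 166283 → 0x2898b << 0 → word 0x0002898b
slot:2 = 1 → 0x1 << 18 → word 0x0006898b
id:3 = 3 → 0x3 << 20 → word 0x0036898b
cnt:9 = -227 → 0x11d << 23 → word 0x8eb6898b
word = 0x8eb6898b → little-endian bytes:
  [0]=0x8b  [1]=0x89  [2]=0xb6  [3]=0x8e

8b 89 b6 8e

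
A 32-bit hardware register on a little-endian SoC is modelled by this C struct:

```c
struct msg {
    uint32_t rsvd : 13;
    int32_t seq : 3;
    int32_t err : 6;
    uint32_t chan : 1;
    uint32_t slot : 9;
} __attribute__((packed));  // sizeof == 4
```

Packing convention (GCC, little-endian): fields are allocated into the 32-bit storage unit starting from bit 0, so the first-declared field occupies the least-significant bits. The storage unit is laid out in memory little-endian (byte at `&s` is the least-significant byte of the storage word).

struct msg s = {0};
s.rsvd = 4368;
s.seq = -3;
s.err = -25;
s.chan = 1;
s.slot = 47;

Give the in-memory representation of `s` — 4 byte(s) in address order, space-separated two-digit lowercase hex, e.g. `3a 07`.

rsvd:13 = 4368 → 0x1110 << 0 → word 0x00001110
seq:3 = -3 → 0x5 << 13 → word 0x0000b110
err:6 = -25 → 0x27 << 16 → word 0x0027b110
chan:1 = 1 → 0x1 << 22 → word 0x0067b110
slot:9 = 47 → 0x2f << 23 → word 0x17e7b110
word = 0x17e7b110 → little-endian bytes:
  [0]=0x10  [1]=0xb1  [2]=0xe7  [3]=0x17

10 b1 e7 17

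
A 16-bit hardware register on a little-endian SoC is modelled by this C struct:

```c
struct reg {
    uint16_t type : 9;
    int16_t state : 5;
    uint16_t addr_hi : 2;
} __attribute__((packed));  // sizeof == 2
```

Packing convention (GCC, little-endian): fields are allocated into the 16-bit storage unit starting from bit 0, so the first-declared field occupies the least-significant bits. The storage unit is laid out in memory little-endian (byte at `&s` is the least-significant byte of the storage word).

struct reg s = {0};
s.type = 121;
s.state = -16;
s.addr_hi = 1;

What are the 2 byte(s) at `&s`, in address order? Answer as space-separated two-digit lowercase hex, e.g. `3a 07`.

79 60

[0+:9] type=121 & 0x1ff = 0x79; word=0x0079
[9+:5] state=-16 & 0x1f = 0x10; word=0x2079
[14+:2] addr_hi=1 & 0x3 = 0x1; word=0x6079
word = 0x6079 → little-endian bytes:
  [0]=0x79  [1]=0x60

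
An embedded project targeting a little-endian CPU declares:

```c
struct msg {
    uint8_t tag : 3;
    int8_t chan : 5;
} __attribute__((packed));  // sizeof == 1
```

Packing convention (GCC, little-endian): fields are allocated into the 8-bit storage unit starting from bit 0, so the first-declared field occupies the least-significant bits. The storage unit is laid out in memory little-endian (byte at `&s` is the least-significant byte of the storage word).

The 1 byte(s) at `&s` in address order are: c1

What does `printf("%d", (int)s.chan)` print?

-8

[0]=0xc1 (little-endian) → word 0xc1
tag [0+:3] = (word>>0) & 0x7 = 1
chan [3+:5] = (word>>3) & 0x1f = 24  ←
chan signed 5b, MSB=1: 24 - 32 = -8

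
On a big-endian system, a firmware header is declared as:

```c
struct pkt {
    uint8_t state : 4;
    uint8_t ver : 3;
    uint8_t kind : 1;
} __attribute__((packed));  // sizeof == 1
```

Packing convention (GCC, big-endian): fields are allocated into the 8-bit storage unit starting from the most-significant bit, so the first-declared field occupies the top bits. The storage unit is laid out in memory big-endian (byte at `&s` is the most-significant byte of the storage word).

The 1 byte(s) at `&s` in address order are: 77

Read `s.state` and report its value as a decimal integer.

[0]=0x77 (big-endian) → word 0x77
state [4+:4] = (word>>4) & 0xf = 7  ←
ver [1+:3] = (word>>1) & 0x7 = 3
kind [0+:1] = (word>>0) & 0x1 = 1

7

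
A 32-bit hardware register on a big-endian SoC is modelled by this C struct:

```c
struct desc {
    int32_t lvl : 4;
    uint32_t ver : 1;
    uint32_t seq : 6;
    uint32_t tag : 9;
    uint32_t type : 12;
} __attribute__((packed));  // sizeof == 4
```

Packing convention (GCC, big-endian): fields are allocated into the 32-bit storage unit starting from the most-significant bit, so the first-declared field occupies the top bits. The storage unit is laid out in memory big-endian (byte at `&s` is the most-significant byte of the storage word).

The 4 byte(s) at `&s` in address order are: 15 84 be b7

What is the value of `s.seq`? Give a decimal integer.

[0]=0x15 [1]=0x84 [2]=0xbe [3]=0xb7 (big-endian) → word 0x1584beb7
lvl:4 @ bit 28 → (0x1584beb7>>28)&0xf = 0x1
ver:1 @ bit 27 → (0x1584beb7>>27)&0x1 = 0x0
seq:6 @ bit 21 → (0x1584beb7>>21)&0x3f = 0x2c  ←
tag:9 @ bit 12 → (0x1584beb7>>12)&0x1ff = 0x4b
type:12 @ bit 0 → (0x1584beb7>>0)&0xfff = 0xeb7

44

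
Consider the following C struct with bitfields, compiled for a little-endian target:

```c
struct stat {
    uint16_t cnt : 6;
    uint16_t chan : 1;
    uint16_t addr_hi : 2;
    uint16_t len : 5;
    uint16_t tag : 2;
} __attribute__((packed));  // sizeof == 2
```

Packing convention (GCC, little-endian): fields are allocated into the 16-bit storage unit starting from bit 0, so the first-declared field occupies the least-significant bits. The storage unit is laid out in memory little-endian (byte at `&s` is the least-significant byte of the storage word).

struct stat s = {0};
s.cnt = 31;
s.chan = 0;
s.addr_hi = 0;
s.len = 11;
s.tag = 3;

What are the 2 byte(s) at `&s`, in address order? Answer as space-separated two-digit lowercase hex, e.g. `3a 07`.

cnt:6 = 31 → 0x1f << 0 → word 0x001f
chan:1 = 0 → 0x0 << 6 → word 0x001f
addr_hi:2 = 0 → 0x0 << 7 → word 0x001f
len:5 = 11 → 0xb << 9 → word 0x161f
tag:2 = 3 → 0x3 << 14 → word 0xd61f
word = 0xd61f → little-endian bytes:
  [0]=0x1f  [1]=0xd6

1f d6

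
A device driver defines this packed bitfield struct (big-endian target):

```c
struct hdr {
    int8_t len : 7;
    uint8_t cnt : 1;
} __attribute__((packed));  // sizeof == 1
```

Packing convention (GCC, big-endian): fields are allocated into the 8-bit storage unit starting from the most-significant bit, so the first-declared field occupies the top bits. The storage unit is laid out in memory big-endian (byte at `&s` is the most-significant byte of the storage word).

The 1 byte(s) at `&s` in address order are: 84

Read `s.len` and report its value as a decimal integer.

-62

[0]=0x84 (big-endian) → word 0x84
len:7 @ bit 1 → (0x84>>1)&0x7f = 0x42  ←
cnt:1 @ bit 0 → (0x84>>0)&0x1 = 0x0
len signed 7b, MSB=1: 66 - 128 = -62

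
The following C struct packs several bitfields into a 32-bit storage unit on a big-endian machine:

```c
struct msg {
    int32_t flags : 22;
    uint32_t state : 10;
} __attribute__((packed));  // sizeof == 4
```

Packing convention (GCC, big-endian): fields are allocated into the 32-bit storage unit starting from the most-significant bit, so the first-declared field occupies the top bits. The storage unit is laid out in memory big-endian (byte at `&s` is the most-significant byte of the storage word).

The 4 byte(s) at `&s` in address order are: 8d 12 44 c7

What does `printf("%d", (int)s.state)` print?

199

[0]=0x8d [1]=0x12 [2]=0x44 [3]=0xc7 (big-endian) → word 0x8d1244c7
flags:22 @ bit 10 → (0x8d1244c7>>10)&0x3fffff = 0x234491
state:10 @ bit 0 → (0x8d1244c7>>0)&0x3ff = 0xc7  ←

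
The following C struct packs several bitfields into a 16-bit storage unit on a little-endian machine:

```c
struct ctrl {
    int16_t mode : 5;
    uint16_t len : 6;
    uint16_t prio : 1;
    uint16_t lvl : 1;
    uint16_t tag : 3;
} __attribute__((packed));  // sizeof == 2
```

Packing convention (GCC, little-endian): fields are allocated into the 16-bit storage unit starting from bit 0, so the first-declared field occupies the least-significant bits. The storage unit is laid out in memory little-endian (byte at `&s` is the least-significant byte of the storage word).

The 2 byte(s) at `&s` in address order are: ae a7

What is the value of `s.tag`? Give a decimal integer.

5

[0]=0xae [1]=0xa7 (little-endian) → word 0xa7ae
mode:5 @ bit 0 → (0xa7ae>>0)&0x1f = 0xe
len:6 @ bit 5 → (0xa7ae>>5)&0x3f = 0x3d
prio:1 @ bit 11 → (0xa7ae>>11)&0x1 = 0x0
lvl:1 @ bit 12 → (0xa7ae>>12)&0x1 = 0x0
tag:3 @ bit 13 → (0xa7ae>>13)&0x7 = 0x5  ←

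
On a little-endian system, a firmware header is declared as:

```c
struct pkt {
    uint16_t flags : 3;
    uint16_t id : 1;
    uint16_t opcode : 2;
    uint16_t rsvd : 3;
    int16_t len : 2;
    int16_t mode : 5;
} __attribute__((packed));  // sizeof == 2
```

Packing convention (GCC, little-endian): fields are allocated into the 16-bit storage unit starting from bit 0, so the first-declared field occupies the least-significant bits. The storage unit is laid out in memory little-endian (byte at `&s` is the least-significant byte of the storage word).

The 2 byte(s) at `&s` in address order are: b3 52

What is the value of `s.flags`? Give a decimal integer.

3

[0]=0xb3 [1]=0x52 (little-endian) → word 0x52b3
flags [0+:3] = (word>>0) & 0x7 = 3  ←
id [3+:1] = (word>>3) & 0x1 = 0
opcode [4+:2] = (word>>4) & 0x3 = 3
rsvd [6+:3] = (word>>6) & 0x7 = 2
len [9+:2] = (word>>9) & 0x3 = 1
mode [11+:5] = (word>>11) & 0x1f = 10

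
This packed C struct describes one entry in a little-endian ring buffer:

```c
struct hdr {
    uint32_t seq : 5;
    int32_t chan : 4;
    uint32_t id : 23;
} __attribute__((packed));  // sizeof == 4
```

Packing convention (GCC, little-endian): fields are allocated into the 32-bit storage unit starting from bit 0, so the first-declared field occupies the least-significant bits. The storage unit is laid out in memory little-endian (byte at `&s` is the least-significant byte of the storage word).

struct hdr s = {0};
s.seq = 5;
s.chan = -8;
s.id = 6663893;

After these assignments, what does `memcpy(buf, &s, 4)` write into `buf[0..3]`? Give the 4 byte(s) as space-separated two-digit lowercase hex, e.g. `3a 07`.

05 ab 5d cb

seq:5 = 5 → 0x5 << 0 → word 0x00000005
chan:4 = -8 → 0x8 << 5 → word 0x00000105
id:23 = 6663893 → 0x65aed5 << 9 → word 0xcb5dab05
word = 0xcb5dab05 → little-endian bytes:
  [0]=0x05  [1]=0xab  [2]=0x5d  [3]=0xcb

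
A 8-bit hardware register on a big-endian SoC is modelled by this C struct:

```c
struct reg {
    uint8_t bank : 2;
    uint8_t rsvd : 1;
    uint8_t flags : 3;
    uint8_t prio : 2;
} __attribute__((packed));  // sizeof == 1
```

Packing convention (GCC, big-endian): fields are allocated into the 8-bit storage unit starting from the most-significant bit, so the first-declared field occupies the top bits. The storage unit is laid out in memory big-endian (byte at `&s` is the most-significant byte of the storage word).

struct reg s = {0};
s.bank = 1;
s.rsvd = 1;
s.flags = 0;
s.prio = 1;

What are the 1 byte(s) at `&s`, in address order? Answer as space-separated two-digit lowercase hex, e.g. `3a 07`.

61

bank (2b) val=1 bits=0x1 at bit 6: 0x40
rsvd (1b) val=1 bits=0x1 at bit 5: 0x60
flags (3b) val=0 bits=0x0 at bit 2: 0x60
prio (2b) val=1 bits=0x1 at bit 0: 0x61
word = 0x61 → big-endian bytes:
  [0]=0x61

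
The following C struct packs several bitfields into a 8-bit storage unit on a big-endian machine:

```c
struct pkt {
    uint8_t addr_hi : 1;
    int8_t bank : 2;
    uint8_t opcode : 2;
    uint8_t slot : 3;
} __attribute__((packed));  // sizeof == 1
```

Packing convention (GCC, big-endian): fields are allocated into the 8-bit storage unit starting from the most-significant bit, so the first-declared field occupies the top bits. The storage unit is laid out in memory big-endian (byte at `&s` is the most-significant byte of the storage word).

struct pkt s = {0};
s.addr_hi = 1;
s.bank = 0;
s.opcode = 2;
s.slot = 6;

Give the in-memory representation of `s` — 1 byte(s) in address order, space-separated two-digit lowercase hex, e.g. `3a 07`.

addr_hi:1 = 1 → 0x1 << 7 → word 0x80
bank:2 = 0 → 0x0 << 5 → word 0x80
opcode:2 = 2 → 0x2 << 3 → word 0x90
slot:3 = 6 → 0x6 << 0 → word 0x96
word = 0x96 → big-endian bytes:
  [0]=0x96

96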